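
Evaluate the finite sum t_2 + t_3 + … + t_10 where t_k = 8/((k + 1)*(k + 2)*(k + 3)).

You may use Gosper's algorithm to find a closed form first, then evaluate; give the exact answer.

Σ = 4/13

t_(k+1)/t_k = (k + 1)/(k + 4).
Take A(k)=k + 1, B(k)=k + 4, C(k)=1.
Solve (k + 1)·f(k+1) − (k + 3)·f(k) = 1.
Bound: deg f ≤ 2.
Solving with deg f ≤ 2: f(k) = k*(k + 3)/4.
R(k) = B(k−1)·f(k)/C(k) = k*(k + 3)**2/4; s_k = R·t_k = 2*k*(k + 3)/((k + 1)*(k + 2)).
Δs = 8/(k**3 + 6*k**2 + 11*k + 6), as required.
Sum = s_(11) − s_(2); s_(11) = 77/39, s_(2) = 5/3 ⇒ 4/13.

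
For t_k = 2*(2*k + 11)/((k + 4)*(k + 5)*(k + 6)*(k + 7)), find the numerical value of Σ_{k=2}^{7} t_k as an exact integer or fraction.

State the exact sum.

Σ = 5/168

r(k) = (k + 4)*(2*k + 13)/((k + 8)*(2*k + 11)) after simplifying.
So A=k + 4 and B=k + 8, with C=k + 11/2.
Solve (k + 4)·f(k+1) − (k + 7)·f(k) = k + 11/2.
Bound: deg f ≤ 3.
Match coefficients ⇒ f(k) = k*(k + 5)*(k + 10)/48.
Certificate R = B(k−1)f/C = k*(k + 5)*(k + 7)*(k + 10)/(24*(2*k + 11)) gives s_k = k*(k + 10)/(12*(k**2 + 10*k + 24)).
Δs = 2*(2*k + 11)/(k**4 + 22*k**3 + 179*k**2 + 638*k + 840), as required.
Telescoping: Σ = s_(8) − s_(2) = 1/14 − (1/24) = 5/168.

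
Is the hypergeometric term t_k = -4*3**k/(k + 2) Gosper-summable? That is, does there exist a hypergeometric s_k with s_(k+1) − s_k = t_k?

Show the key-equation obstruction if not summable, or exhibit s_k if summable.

Ratio r(k) = 3*(k + 2)/(k + 3).
So A=3*k + 6 and B=k + 3, with C=1.
Set up (3*k + 6)·f(k+1) − (k + 2)·f(k) − (1) = 0.
d = -1 from the (1,1,0) case.
Negative degree bound (-1): no f exists, t_k not Gosper-summable.

No — negative degree bound, so no certificate f.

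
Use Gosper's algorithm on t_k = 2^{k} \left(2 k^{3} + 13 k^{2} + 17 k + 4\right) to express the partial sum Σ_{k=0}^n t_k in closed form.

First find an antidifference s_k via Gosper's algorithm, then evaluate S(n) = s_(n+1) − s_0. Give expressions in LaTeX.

Step 1: r(k) = 2*(2*k**3 + 19*k**2 + 49*k + 36)/(2*k**3 + 13*k**2 + 17*k + 4).
Normal form (A,B,C) = (2, 1, k**3 + 13*k**2/2 + 17*k/2 + 2).
Key eq: (2)·f(k+1) = (1)·f(k) + (k**3 + 13*k**2/2 + 17*k/2 + 2).
deg f ≤ 3 (via 0,0,3).
Coefficient equations give f(k) = (k - 1)*(2*k**2 + 3*k + 4)/2.
R(k) = B(k−1)·f(k)/C(k) = (k - 1)*(2*k**2 + 3*k + 4)/(2*k**3 + 13*k**2 + 17*k + 4); s_k = R·t_k = 2**k*(2*k**3 + k**2 + k - 4).
Verify: 2**k*(2*k**3 + 13*k**2 + 17*k + 4) matches t_k.
Σ_(k=0)^n t_k = s_(n+1) − s_(0) = (2**(n + 1)*n*(2*n**2 + 7*n + 9)) − (-4), i.e. 4*2**n*n**3 + 14*2**n*n**2 + 18*2**n*n + 4.

S(n) = 4 \cdot 2^{n} n^{3} + 14 \cdot 2^{n} n^{2} + 18 \cdot 2^{n} n + 4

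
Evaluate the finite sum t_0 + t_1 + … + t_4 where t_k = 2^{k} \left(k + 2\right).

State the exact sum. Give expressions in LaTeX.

The ratio is 2*(k + 3)/(k + 2).
Gosper form: A/B · C(k+1)/C(k) with A=2, B=1, C=k + 2.
Key eq: (2)·f(k+1) = (1)·f(k) + (k + 2).
d = 1 from the (0,0,1) case.
Solving with deg f ≤ 1: f(k) = k.
Certificate R = B(k−1)f/C = k/(k + 2) gives s_k = 2**k*k.
Verify: 2**k*(k + 2) matches t_k.
Σ_(k=0)^(4) t_k = s_(5) − s_(0) = 160 − (0) = 160.

Σ = 160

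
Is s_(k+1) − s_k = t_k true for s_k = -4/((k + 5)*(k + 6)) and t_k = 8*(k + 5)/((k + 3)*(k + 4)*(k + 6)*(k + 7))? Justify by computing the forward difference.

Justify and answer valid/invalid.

s_(k+1) = -4/((k + 6)*(k + 7))
s_(k+1) − s_k = 8/(k**3 + 18*k**2 + 107*k + 210)
(s_(k+1) − s_k) − t_k = 8*(-3*k - 13)/(k**5 + 25*k**4 + 245*k**3 + 1175*k**2 + 2754*k + 2520)

Invalid: residual 8*(-3*k - 13)/(k**5 + 25*k**4 + 245*k**3 + 1175*k**2 + 2754*k + 2520) ≠ 0.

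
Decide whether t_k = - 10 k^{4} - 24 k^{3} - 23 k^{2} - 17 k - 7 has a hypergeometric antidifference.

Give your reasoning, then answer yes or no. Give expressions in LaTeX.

Yes. s_k = k \left(- 2 k^{4} - k^{3} + k^{2} - 3 k - 2\right).

Ratio r(k) = (10*k**4 + 64*k**3 + 155*k**2 + 175*k + 81)/(10*k**4 + 24*k**3 + 23*k**2 + 17*k + 7).
A = 1, B = 1, C = k**4 + 12*k**3/5 + 23*k**2/10 + 17*k/10 + 7/10.
f must satisfy (1)·f(k+1) − (1)·f(k) = k**4 + 12*k**3/5 + 23*k**2/10 + 17*k/10 + 7/10.
Degrees (0,0,4) ⇒ d ≤ 5.
Match coefficients ⇒ f(k) = k*(2*k**4 + k**3 - k**2 + 3*k + 2)/10.
Then R = B(k−1)f/C = k*(2*k**4 + k**3 - k**2 + 3*k + 2)/(10*k**4 + 24*k**3 + 23*k**2 + 17*k + 7), so s_k = R(k)·t_k = k*(-2*k**4 - k**3 + k**2 - 3*k - 2).
Verify: -10*k**4 - 24*k**3 - 23*k**2 - 17*k - 7 matches t_k.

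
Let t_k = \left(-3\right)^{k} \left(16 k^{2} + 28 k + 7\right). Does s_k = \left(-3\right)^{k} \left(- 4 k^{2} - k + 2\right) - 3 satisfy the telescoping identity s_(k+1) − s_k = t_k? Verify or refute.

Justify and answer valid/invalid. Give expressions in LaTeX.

valid; difference matches t_k

s_(k+1) = 3*(-3)**k*(k + 4*(k + 1)**2 - 1) - 3
s_(k+1) − s_k = (-3)**k*(16*k**2 + 28*k + 7)
(s_(k+1) − s_k) − t_k = 0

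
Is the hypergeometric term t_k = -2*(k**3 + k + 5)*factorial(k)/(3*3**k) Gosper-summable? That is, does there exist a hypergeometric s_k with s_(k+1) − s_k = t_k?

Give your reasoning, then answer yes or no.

Yes. s_k = -2*(k**2 - 2)*factorial(k)/3**k.

Compute t_(k+1)/t_k: get (k + 1)*(k + (k + 1)**3 + 6)/(3*(k**3 + k + 5)).
So A=k/3 + 1/3 and B=1, with C=k**3 + k + 5.
Key eq: (k/3 + 1/3)·f(k+1) = (1)·f(k) + (k**3 + k + 5).
From deg A=1, deg B=0, deg C=3: d=2.
Coefficient equations give f(k) = 3*(k**2 - 2).
Certificate R = B(k−1)f/C = 3*(k**2 - 2)/(k**3 + k + 5) gives s_k = -2*(k**2 - 2)*factorial(k)/3**k.
s_(k+1) − s_k = -2*(k**3 + k + 5)*factorial(k)/(3*3**k) = t_k.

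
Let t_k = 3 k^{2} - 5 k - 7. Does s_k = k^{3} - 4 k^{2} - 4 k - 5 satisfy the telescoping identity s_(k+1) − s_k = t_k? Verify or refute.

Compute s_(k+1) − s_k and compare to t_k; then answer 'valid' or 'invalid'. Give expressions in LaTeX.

valid; difference matches t_k

s_(k+1) = k**3 - k**2 - 9*k - 12
s_(k+1) − s_k = 3*k**2 - 5*k - 7
(s_(k+1) − s_k) − t_k = 0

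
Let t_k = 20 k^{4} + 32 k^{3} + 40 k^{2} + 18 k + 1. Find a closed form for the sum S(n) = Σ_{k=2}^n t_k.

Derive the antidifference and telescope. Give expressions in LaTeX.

t_(k+1)/t_k = (20*k**4 + 112*k**3 + 256*k**2 + 274*k + 111)/(20*k**4 + 32*k**3 + 40*k**2 + 18*k + 1).
A = 1, B = 1, C = k**4 + 8*k**3/5 + 2*k**2 + 9*k/10 + 1/20.
Solve (1)·f(k+1) − (1)·f(k) = k**4 + 8*k**3/5 + 2*k**2 + 9*k/10 + 1/20.
Bound: deg f ≤ 5.
A polynomial solution: f(k) = k*(4*k**4 - 2*k**3 + 4*k**2 - 3*k - 2)/20.
So s_k = (B(k−1)f/C)·t_k = (k*(4*k**4 - 2*k**3 + 4*k**2 - 3*k - 2)/(20*k**4 + 32*k**3 + 40*k**2 + 18*k + 1))·t_k = k*(4*k**4 - 2*k**3 + 4*k**2 - 3*k - 2).
s_(k+1) − s_k = 20*k**4 + 32*k**3 + 40*k**2 + 18*k + 1 = t_k.
s_(n+1) = 4*n**5 + 18*n**4 + 36*n**3 + 37*n**2 + 16*n + 1 and s_(2) = 112, so S(n) = 4*n**5 + 18*n**4 + 36*n**3 + 37*n**2 + 16*n - 111.

S(n) = 4 n^{5} + 18 n^{4} + 36 n^{3} + 37 n^{2} + 16 n - 111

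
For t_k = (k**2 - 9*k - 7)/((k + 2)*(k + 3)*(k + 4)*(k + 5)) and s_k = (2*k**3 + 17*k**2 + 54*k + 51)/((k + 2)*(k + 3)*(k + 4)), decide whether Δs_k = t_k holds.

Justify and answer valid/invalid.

valid (s_(k+1) − s_k reduces to t_k)

s_(k+1) = (54*k + 2*(k + 1)**3 + 17*(k + 1)**2 + 105)/((k + 3)*(k + 4)*(k + 5))
s_(k+1) − s_k = (k**2 - 9*k - 7)/(k**4 + 14*k**3 + 71*k**2 + 154*k + 120)
(s_(k+1) − s_k) − t_k = 0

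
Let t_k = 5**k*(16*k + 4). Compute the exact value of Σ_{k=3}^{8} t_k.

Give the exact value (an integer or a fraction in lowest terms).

The ratio is 5*(4*k + 5)/(4*k + 1).
Factor: A=5; B=1; C=k + 1/4.
Key eq: (5)·f(k+1) = (1)·f(k) + (k + 1/4).
deg f ≤ 1 (via 0,0,1).
A polynomial solution: f(k) = (k - 1)/4.
Certificate R = B(k−1)f/C = (k - 1)/(4*k + 1) gives s_k = 4*5**k*(k - 1).
s_(k+1) − s_k = 5**k*(16*k + 4) = t_k.
Evaluate s at k=9 and k=3: 62500000 and 1000; difference 62499000.

Σ = 62499000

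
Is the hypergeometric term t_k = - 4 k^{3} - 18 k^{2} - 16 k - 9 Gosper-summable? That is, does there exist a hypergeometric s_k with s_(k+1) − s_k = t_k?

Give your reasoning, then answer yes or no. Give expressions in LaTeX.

Yes. s_k = k \left(- k^{3} - 4 k^{2} - 4\right).

r(k) = (4*k**3 + 30*k**2 + 64*k + 47)/(4*k**3 + 18*k**2 + 16*k + 9) after simplifying.
Factor: A=1; B=1; C=k**3 + 9*k**2/2 + 4*k + 9/4.
f must satisfy (1)·f(k+1) − (1)·f(k) = k**3 + 9*k**2/2 + 4*k + 9/4.
Bound: deg f ≤ 4.
Coefficient equations give f(k) = k*(k**3 + 4*k**2 + 4)/4.
R(k) = B(k−1)·f(k)/C(k) = k*(k**3 + 4*k**2 + 4)/(4*k**3 + 18*k**2 + 16*k + 9); s_k = R·t_k = k*(-k**3 - 4*k**2 - 4).
Δs = -4*k**3 - 18*k**2 - 16*k - 9, as required.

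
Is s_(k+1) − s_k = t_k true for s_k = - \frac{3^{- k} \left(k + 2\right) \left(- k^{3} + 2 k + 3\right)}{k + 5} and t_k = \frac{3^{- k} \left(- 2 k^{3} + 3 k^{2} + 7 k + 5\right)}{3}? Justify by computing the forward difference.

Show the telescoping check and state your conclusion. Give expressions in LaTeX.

s_(k+1) = -(k + 3)*(2*k - (k + 1)**3 + 5)/(3*3**k*(k + 6))
s_(k+1) − s_k = (-2*k**5 - 13*k**4 + 10*k**3 + 106*k**2 + 127*k + 48)/(3*3**k*(k**2 + 11*k + 30))
(s_(k+1) − s_k) − t_k = 2*(k**4 + 5*k**3 - 11*k**2 - 23*k - 17)/(3**k*(k**2 + 11*k + 30))

Invalid: residual \frac{2 \cdot 3^{- k} \left(k^{4} + 5 k^{3} - 11 k^{2} - 23 k - 17\right)}{k^{2} + 11 k + 30} ≠ 0.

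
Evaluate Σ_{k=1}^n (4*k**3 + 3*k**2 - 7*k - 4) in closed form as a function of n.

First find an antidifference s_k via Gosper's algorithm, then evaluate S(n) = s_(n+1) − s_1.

S(n) = n*(n**3 + 3*n**2 - n - 7)

r(k) = (4*k**3 + 15*k**2 + 11*k - 4)/(4*k**3 + 3*k**2 - 7*k - 4) after simplifying.
A = 1, B = 1, C = k**3 + 3*k**2/4 - 7*k/4 - 1.
Solve (1)·f(k+1) − (1)·f(k) = k**3 + 3*k**2/4 - 7*k/4 - 1.
deg f ≤ 4 (via 0,0,3).
Match coefficients ⇒ f(k) = k**2*(k**2 - k - 4)/4.
Get s_k = R·t_k = k**2*(k**2 - k - 4) with R(k) = B(k−1)f(k)/C(k) = k**2*(k**2 - k - 4)/(4*k**3 + 3*k**2 - 7*k - 4).
Verify: 4*k**3 + 3*k**2 - 7*k - 4 matches t_k.
Σ_(k=1)^n t_k = s_(n+1) − s_(1) = (n**4 + 3*n**3 - n**2 - 7*n - 4) − (-4), i.e. n*(n**3 + 3*n**2 - n - 7).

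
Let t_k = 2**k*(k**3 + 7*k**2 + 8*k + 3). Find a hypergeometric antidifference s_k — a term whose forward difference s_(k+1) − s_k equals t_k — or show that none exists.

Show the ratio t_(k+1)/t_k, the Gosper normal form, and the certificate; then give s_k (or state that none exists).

Step 1: r(k) = 2*(k**3 + 10*k**2 + 25*k + 19)/(k**3 + 7*k**2 + 8*k + 3).
A = 2, B = 1, C = k**3 + 7*k**2 + 8*k + 3.
Set up (2)·f(k+1) − (1)·f(k) − (k**3 + 7*k**2 + 8*k + 3) = 0.
From deg A=0, deg B=0, deg C=3: d=3.
Solving with deg f ≤ 3: f(k) = k**3 + k**2 - 2*k + 3.
Certificate R = B(k−1)f/C = (k**3 + k**2 - 2*k + 3)/(k**3 + 7*k**2 + 8*k + 3) gives s_k = 2**k*(k**3 + k**2 - 2*k + 3).
Δs = 2**k*(k**3 + 7*k**2 + 8*k + 3), as required.

s_k = 2**k*(k**3 + k**2 - 2*k + 3)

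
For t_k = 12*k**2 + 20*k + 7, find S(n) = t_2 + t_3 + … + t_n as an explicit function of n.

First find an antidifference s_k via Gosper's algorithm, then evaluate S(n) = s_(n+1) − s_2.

S(n) = 4*n**3 + 16*n**2 + 19*n - 39

t_(k+1)/t_k = (12*k**2 + 44*k + 39)/(12*k**2 + 20*k + 7).
Take A(k)=1, B(k)=1, C(k)=k**2 + 5*k/3 + 7/12.
Set up (1)·f(k+1) − (1)·f(k) − (k**2 + 5*k/3 + 7/12) = 0.
Degrees (0,0,2) ⇒ d ≤ 3.
A polynomial solution: f(k) = k*(4*k**2 + 4*k - 1)/12.
Get s_k = R·t_k = k*(4*k**2 + 4*k - 1) with R(k) = B(k−1)f(k)/C(k) = k*(4*k**2 + 4*k - 1)/((2*k + 1)*(6*k + 7)).
Δs = 12*k**2 + 20*k + 7, as required.
Telescope: S(n) = s_(n+1) − s_(2) = 4*n**3 + 16*n**2 + 19*n + 7 − (46) = 4*n**3 + 16*n**2 + 19*n - 39.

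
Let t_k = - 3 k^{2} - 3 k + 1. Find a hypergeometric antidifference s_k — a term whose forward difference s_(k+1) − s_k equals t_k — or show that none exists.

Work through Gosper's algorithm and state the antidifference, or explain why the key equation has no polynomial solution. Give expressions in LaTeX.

s_k = k \left(2 - k^{2}\right)

Compute t_(k+1)/t_k: get (3*k**2 + 9*k + 5)/(3*k**2 + 3*k - 1).
Normal form (A,B,C) = (1, 1, k**2 + k - 1/3).
Solve (1)·f(k+1) − (1)·f(k) = k**2 + k - 1/3.
deg f ≤ 3 (via 0,0,2).
Solving with deg f ≤ 3: f(k) = k*(k**2 - 2)/3.
Certificate R = B(k−1)f/C = k*(k**2 - 2)/(3*k**2 + 3*k - 1) gives s_k = k*(2 - k**2).
Verify: -3*k**2 - 3*k + 1 matches t_k.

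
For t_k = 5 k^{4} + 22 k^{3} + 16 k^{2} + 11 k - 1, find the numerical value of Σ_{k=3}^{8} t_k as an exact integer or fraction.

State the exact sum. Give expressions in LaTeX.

The ratio is (5*k**4 + 42*k**3 + 112*k**2 + 129*k + 53)/(5*k**4 + 22*k**3 + 16*k**2 + 11*k - 1).
So A=1 and B=1, with C=k**4 + 22*k**3/5 + 16*k**2/5 + 11*k/5 - 1/5.
f must satisfy (1)·f(k+1) − (1)·f(k) = k**4 + 22*k**3/5 + 16*k**2/5 + 11*k/5 - 1/5.
Bound: deg f ≤ 5.
Solve for f: f(k) = k*(k**4 + 3*k**3 - 4*k**2 + 3*k - 4)/5 (degree 5 ≤ 5).
Then R = B(k−1)f/C = k*(k**4 + 3*k**3 - 4*k**2 + 3*k - 4)/(5*k**4 + 22*k**3 + 16*k**2 + 11*k - 1), so s_k = R(k)·t_k = k*(k**4 + 3*k**3 - 4*k**2 + 3*k - 4).
Δs = 5*k**4 + 22*k**3 + 16*k**2 + 11*k - 1, as required.
Evaluate s at k=9 and k=3: 76023 and 393; difference 75630.

Σ = 75630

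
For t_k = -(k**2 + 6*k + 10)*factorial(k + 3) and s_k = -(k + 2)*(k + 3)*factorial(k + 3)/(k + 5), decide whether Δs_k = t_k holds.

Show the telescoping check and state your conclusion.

s_(k+1) = -(k + 3)*(k + 4)*factorial(k + 4)/(k + 6)
s_(k+1) − s_k = -(k + 3)*(k**3 + 12*k**2 + 48*k + 68)*factorial(k + 3)/((k + 5)*(k + 6))
(s_(k+1) − s_k) − t_k = 2*(k**3 + 11*k**2 + 39*k + 48)*factorial(k + 3)/((k + 5)*(k + 6))

Invalid: residual 2*(k**3 + 11*k**2 + 39*k + 48)*factorial(k + 3)/((k + 5)*(k + 6)) ≠ 0.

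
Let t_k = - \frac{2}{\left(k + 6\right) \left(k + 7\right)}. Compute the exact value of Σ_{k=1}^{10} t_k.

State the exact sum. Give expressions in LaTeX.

Ratio r(k) = (k + 6)/(k + 8).
Normal form (A,B,C) = (k + 6, k + 8, 1).
Solve (k + 6)·f(k+1) − (k + 7)·f(k) = 1.
Degrees (1,1,0) ⇒ d ≤ 1.
Solving with deg f ≤ 1: f(k) = k/6.
Then R = B(k−1)f/C = k*(k + 7)/6, so s_k = R(k)·t_k = -k/(3*k + 18).
Check: Δs_k = -2/(k**2 + 13*k + 42). ✓
Evaluate s at k=11 and k=1: -11/51 and -1/21; difference -20/119.

Σ = -20/119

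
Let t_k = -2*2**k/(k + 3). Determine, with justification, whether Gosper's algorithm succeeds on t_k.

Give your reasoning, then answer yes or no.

t_(k+1)/t_k = 2*(k + 3)/(k + 4).
Take A(k)=2*k + 6, B(k)=k + 4, C(k)=1.
Solve (2*k + 6)·f(k+1) − (k + 3)·f(k) = 1.
Degrees (1,1,0) ⇒ d ≤ -1.
deg f ≤ -1 is impossible — no certificate.

No. Not Gosper-summable.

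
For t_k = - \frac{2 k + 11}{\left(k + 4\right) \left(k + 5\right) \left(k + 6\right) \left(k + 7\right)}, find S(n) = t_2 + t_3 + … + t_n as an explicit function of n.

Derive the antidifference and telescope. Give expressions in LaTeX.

S(n) = \frac{- n^{2} - 12 n + 13}{48 \left(n^{2} + 12 n + 35\right)}

r(k) = (k + 4)*(2*k + 13)/((k + 8)*(2*k + 11)) after simplifying.
Gosper form: A/B · C(k+1)/C(k) with A=k + 4, B=k + 8, C=k + 11/2.
Key eq: (k + 4)·f(k+1) = (k + 7)·f(k) + (k + 11/2).
deg f ≤ 3 (via 1,1,1).
Coefficient equations give f(k) = k*(k + 5)*(k + 10)/48.
Then R = B(k−1)f/C = k*(k + 5)*(k + 7)*(k + 10)/(24*(2*k + 11)), so s_k = R(k)·t_k = k*(-k - 10)/(24*(k**2 + 10*k + 24)).
s_(k+1) − s_k = (-2*k - 11)/(k**4 + 22*k**3 + 179*k**2 + 638*k + 840) = t_k.
Telescope: S(n) = s_(n+1) − s_(2) = (-n**2 - 12*n - 11)/(24*(n**2 + 12*n + 35)) − (-1/48) = (-n**2 - 12*n + 13)/(48*(n**2 + 12*n + 35)).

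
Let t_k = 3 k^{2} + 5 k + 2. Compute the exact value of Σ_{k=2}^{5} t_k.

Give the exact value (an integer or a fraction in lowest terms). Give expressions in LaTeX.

Σ = 240

r(k) = (3*k**2 + 11*k + 10)/(3*k**2 + 5*k + 2) after simplifying.
Factor: A=1; B=1; C=k**2 + 5*k/3 + 2/3.
Solve (1)·f(k+1) − (1)·f(k) = k**2 + 5*k/3 + 2/3.
Bound: deg f ≤ 3.
Coefficient equations give f(k) = k**2*(k + 1)/3.
R(k) = B(k−1)·f(k)/C(k) = k**2/(3*k + 2); s_k = R·t_k = k**2*(k + 1).
Check: Δs_k = 3*k**2 + 5*k + 2. ✓
Sum = s_(6) − s_(2); s_(6) = 252, s_(2) = 12 ⇒ 240.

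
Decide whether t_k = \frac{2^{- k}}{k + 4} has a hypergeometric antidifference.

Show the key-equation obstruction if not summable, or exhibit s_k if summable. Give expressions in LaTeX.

r(k) = (k + 4)/(2*(k + 5)) after simplifying.
So A=k/2 + 2 and B=k + 5, with C=1.
Set up (k/2 + 2)·f(k+1) − (k + 4)·f(k) − (1) = 0.
Bound: deg f ≤ -1.
Bound -1 < 0, so the key equation has no polynomial solution.

No; the degree bound rules out any f.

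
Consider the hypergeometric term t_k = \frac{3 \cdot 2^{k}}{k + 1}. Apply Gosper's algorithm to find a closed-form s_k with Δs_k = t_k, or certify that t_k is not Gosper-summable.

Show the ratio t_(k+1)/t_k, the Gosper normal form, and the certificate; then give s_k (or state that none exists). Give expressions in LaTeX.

no hypergeometric antidifference exists

Step 1: r(k) = 2*(k + 1)/(k + 2).
Normal form (A,B,C) = (2*k + 2, k + 2, 1).
Solve (2*k + 2)·f(k+1) − (k + 1)·f(k) = 1.
From deg A=1, deg B=1, deg C=0: d=-1.
Negative degree bound (-1): no f exists, t_k not Gosper-summable.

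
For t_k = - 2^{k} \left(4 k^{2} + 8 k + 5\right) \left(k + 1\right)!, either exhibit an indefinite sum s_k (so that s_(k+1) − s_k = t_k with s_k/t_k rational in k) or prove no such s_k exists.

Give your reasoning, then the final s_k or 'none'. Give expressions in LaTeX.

Compute t_(k+1)/t_k: get 2*(4*k**3 + 24*k**2 + 49*k + 34)/(4*k**2 + 8*k + 5).
So A=2*k + 4 and B=1, with C=k**2 + 2*k + 5/4.
Need (2*k + 4)·f(k+1) − (1)·f(k) = k**2 + 2*k + 5/4.
Bound: deg f ≤ 1.
A polynomial solution: f(k) = (2*k - 1)/4.
Certificate R = B(k−1)f/C = (2*k - 1)/(4*k**2 + 8*k + 5) gives s_k = -2**k*(2*k - 1)*factorial(k + 1).
Verify: -2**k*(4*k**2 + 8*k + 5)*factorial(k + 1) matches t_k.

s_k = - 2^{k} \left(2 k - 1\right) \left(k + 1\right)!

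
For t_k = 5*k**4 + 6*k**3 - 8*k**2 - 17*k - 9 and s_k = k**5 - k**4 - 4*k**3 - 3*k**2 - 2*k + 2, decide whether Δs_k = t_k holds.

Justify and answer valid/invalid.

s_(k+1) = k**5 + 4*k**4 + 2*k**3 - 11*k**2 - 19*k - 7
s_(k+1) − s_k = 5*k**4 + 6*k**3 - 8*k**2 - 17*k - 9
(s_(k+1) − s_k) − t_k = 0

valid; difference matches t_k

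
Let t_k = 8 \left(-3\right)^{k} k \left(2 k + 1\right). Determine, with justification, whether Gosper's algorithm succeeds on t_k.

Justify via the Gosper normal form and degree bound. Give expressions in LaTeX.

Yes. s_k = 4 \left(-3\right)^{k} k \left(1 - k\right).

Compute t_(k+1)/t_k: get -3*(k + 1)*(2*k + 3)/(k*(2*k + 1)).
A = -3, B = 1, C = k**2 + k/2.
Need (-3)·f(k+1) − (1)·f(k) = k**2 + k/2.
deg f ≤ 2 (via 0,0,2).
Coefficient equations give f(k) = -k*(k - 1)/4.
Certificate R = B(k−1)f/C = -(k - 1)/(2*(2*k + 1)) gives s_k = 4*(-3)**k*k*(1 - k).
Verify: 8*(-3)**k*k*(2*k + 1) matches t_k.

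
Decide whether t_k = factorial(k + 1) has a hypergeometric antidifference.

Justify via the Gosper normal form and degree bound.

No — t_k has no hypergeometric antidifference.

t_(k+1)/t_k = k + 2.
Factor: A=k + 2; B=1; C=1.
Solve (k + 2)·f(k+1) − (1)·f(k) = 1.
From deg A=1, deg B=0, deg C=0: d=-1.
Negative degree bound (-1): no f exists, t_k not Gosper-summable.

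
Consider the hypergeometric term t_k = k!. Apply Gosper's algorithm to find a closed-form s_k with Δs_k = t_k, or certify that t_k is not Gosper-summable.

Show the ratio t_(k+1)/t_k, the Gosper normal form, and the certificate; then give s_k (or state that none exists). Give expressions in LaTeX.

The ratio is k + 1.
So A=k + 1 and B=1, with C=1.
Set up (k + 1)·f(k+1) − (1)·f(k) − (1) = 0.
d = -1 from the (1,0,0) case.
deg f ≤ -1 is impossible — no certificate.

no hypergeometric antidifference exists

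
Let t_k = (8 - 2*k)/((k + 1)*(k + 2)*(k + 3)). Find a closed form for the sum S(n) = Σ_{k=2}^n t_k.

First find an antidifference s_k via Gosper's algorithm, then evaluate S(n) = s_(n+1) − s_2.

r(k) = (k - 3)*(k + 1)/((k - 4)*(k + 4)) after simplifying.
Normal form (A,B,C) = (k + 1, k + 4, k - 4).
f must satisfy (k + 1)·f(k+1) − (k + 3)·f(k) = k - 4.
deg f ≤ 2 (via 1,1,1).
Solving with deg f ≤ 2: f(k) = -k*(3*k + 13)/4.
So s_k = (B(k−1)f/C)·t_k = (-k*(k + 3)*(3*k + 13)/(4*(k - 4)))·t_k = k*(3*k + 13)/(2*(k + 1)*(k + 2)).
Δs = 2*(4 - k)/(k**3 + 6*k**2 + 11*k + 6), as required.
Evaluate: s_(n+1) = (3*n**2 + 19*n + 16)/(2*(n**2 + 5*n + 6)); subtract s_(2) = 19/12 ⇒ S(n) = (-n**2 + 19*n - 18)/(12*(n**2 + 5*n + 6)).

S(n) = (-n**2 + 19*n - 18)/(12*(n**2 + 5*n + 6))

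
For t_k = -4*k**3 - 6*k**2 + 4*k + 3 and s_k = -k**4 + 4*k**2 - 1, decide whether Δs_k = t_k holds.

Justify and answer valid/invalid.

valid; difference matches t_k

s_(k+1) = -(k + 1)**4 + 4*(k + 1)**2 - 1
s_(k+1) − s_k = -4*k**3 - 6*k**2 + 4*k + 3
(s_(k+1) − s_k) − t_k = 0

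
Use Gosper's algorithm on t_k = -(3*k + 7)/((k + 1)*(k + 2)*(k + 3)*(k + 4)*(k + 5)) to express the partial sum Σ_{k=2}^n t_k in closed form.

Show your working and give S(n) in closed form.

S(n) = (-n**3 - 11*n**2 - 38*n + 50)/(90*(n**3 + 11*n**2 + 38*n + 40))

Compute t_(k+1)/t_k: get (k + 1)*(3*k + 10)/((k + 6)*(3*k + 7)).
A = k + 1, B = k + 6, C = k + 7/3.
Solve (k + 1)·f(k+1) − (k + 5)·f(k) = k + 7/3.
Degrees (1,1,1) ⇒ d ≤ 4.
Solve for f: f(k) = k*(k + 2)*(k**2 + 8*k + 19)/36 (degree 4 ≤ 4).
Certificate R = B(k−1)f/C = k*(k + 2)*(k + 5)*(k**2 + 8*k + 19)/(12*(3*k + 7)) gives s_k = k*(-k**2 - 8*k - 19)/(12*(k**3 + 8*k**2 + 19*k + 12)).
Check: Δs_k = (-3*k - 7)/(k**5 + 15*k**4 + 85*k**3 + 225*k**2 + 274*k + 120). ✓
Telescope: S(n) = s_(n+1) − s_(2) = (-n**3 - 11*n**2 - 38*n - 28)/(12*(n**3 + 11*n**2 + 38*n + 40)) − (-13/180) = (-n**3 - 11*n**2 - 38*n + 50)/(90*(n**3 + 11*n**2 + 38*n + 40)).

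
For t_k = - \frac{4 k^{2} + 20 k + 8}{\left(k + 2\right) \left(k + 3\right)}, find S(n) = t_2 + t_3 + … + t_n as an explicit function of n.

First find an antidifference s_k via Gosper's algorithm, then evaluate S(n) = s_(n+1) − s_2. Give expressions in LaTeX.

The ratio is (k + 2)*(5*k + (k + 1)**2 + 7)/((k + 4)*(k**2 + 5*k + 2)).
So A=k + 2 and B=k + 4, with C=k**2 + 5*k + 2.
Set up (k + 2)·f(k+1) − (k + 3)·f(k) − (k**2 + 5*k + 2) = 0.
Degrees (1,1,2) ⇒ d ≤ 2.
Solving with deg f ≤ 2: f(k) = k**2.
So s_k = (B(k−1)f/C)·t_k = (k**2*(k + 3)/(k**2 + 5*k + 2))·t_k = -4*k**2/(k + 2).
Check: Δs_k = 4*(-k**2 - 5*k - 2)/(k**2 + 5*k + 6). ✓
Evaluate: s_(n+1) = 4*(-n**2 - 2*n - 1)/(n + 3); subtract s_(2) = -4 ⇒ S(n) = 4*(-n**2 - n + 2)/(n + 3).

S(n) = \frac{4 \left(- n^{2} - n + 2\right)}{n + 3}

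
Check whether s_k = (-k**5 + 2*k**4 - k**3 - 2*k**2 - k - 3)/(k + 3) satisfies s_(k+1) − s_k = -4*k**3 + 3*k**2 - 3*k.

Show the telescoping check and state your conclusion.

Invalid: residual 2*(3*k**4 + 12*k**3 - 10*k**2 + 11*k - 3)/(k**2 + 7*k + 12) ≠ 0.

s_(k+1) = (-k**5 - 3*k**4 - 3*k**3 - 3*k**2 - 5*k - 6)/(k + 4)
s_(k+1) − s_k = (-4*k**5 - 19*k**4 - 6*k**3 - 5*k**2 - 14*k - 6)/(k**2 + 7*k + 12)
(s_(k+1) − s_k) − t_k = 2*(3*k**4 + 12*k**3 - 10*k**2 + 11*k - 3)/(k**2 + 7*k + 12)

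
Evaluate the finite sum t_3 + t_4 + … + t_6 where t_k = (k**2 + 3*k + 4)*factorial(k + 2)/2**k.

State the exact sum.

Σ = 45240

Compute t_(k+1)/t_k: get (k + 3)*(3*k + (k + 1)**2 + 7)/(2*(k**2 + 3*k + 4)).
So A=k/2 + 3/2 and B=1, with C=k**2 + 3*k + 4.
f must satisfy (k/2 + 3/2)·f(k+1) − (1)·f(k) = k**2 + 3*k + 4.
d = 1 from the (1,0,2) case.
Solving with deg f ≤ 1: f(k) = 2*(k + 1).
So s_k = (B(k−1)f/C)·t_k = (2*(k + 1)/(k**2 + 3*k + 4))·t_k = 2**(1 - k)*(k + 1)*factorial(k + 2).
s_(k+1) − s_k = (k**2 + 3*k + 4)*factorial(k + 2)/2**k = t_k.
Evaluate s at k=7 and k=3: 45360 and 120; difference 45240.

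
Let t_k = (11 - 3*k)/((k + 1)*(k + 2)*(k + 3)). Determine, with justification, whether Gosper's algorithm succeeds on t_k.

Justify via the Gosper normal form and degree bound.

Yes. s_k = k*(2*k + 9)/((k + 1)*(k + 2)).

Ratio r(k) = (k + 1)*(3*k - 8)/((k + 4)*(3*k - 11)).
So A=k + 1 and B=k + 4, with C=k - 11/3.
f must satisfy (k + 1)·f(k+1) − (k + 3)·f(k) = k - 11/3.
deg f ≤ 2 (via 1,1,1).
A polynomial solution: f(k) = -k*(2*k + 9)/3.
Then R = B(k−1)f/C = -k*(k + 3)*(2*k + 9)/(3*k - 11), so s_k = R(k)·t_k = k*(2*k + 9)/((k + 1)*(k + 2)).
Check: Δs_k = (11 - 3*k)/(k**3 + 6*k**2 + 11*k + 6). ✓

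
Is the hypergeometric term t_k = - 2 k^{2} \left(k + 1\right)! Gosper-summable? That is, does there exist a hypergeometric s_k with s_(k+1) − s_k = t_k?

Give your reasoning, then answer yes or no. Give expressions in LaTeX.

Compute t_(k+1)/t_k: get (k + 1)**2*(k + 2)/k**2.
So A=k + 2 and B=1, with C=k**2.
f must satisfy (k + 2)·f(k+1) − (1)·f(k) = k**2.
Bound: deg f ≤ 1.
Solving with deg f ≤ 1: f(k) = k - 2.
Certificate R = B(k−1)f/C = (k - 2)/k**2 gives s_k = -2*(k - 2)*factorial(k + 1).
Check: Δs_k = -2*k**2*factorial(k + 1). ✓

Yes. s_k = - 2 \left(k - 2\right) \left(k + 1\right)!.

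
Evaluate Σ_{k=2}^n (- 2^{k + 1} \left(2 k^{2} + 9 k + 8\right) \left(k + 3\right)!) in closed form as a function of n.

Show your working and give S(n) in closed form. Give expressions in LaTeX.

S(n) = - 4 \cdot 2^{n} n \left(n + 4\right)! - 4 \cdot 2^{n} \left(n + 4\right)! + 1920

r(k) = 2*(2*k**3 + 21*k**2 + 71*k + 76)/(2*k**2 + 9*k + 8) after simplifying.
So A=2*k + 8 and B=1, with C=k**2 + 9*k/2 + 4.
Key eq: (2*k + 8)·f(k+1) = (1)·f(k) + (k**2 + 9*k/2 + 4).
deg f ≤ 1 (via 1,0,2).
Solve for f: f(k) = k/2 (degree 1 ≤ 1).
Get s_k = R·t_k = -2**(k + 1)*k*factorial(k + 3) with R(k) = B(k−1)f(k)/C(k) = k/(2*k**2 + 9*k + 8).
s_(k+1) − s_k = -2**(k + 1)*(2*k**2 + 9*k + 8)*factorial(k + 3) = t_k.
s_(n+1) = -2**(n + 2)*(n + 1)*factorial(n + 4) and s_(2) = -1920, so S(n) = -4*2**n*n*factorial(n + 4) - 4*2**n*factorial(n + 4) + 1920.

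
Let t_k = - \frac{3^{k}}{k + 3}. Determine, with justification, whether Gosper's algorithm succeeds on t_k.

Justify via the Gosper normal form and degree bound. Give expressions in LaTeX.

No — key equation has no polynomial f.

t_(k+1)/t_k = 3*(k + 3)/(k + 4).
So A=3*k + 9 and B=k + 4, with C=1.
Need (3*k + 9)·f(k+1) − (k + 3)·f(k) = 1.
d = -1 from the (1,1,0) case.
Bound -1 < 0, so the key equation has no polynomial solution.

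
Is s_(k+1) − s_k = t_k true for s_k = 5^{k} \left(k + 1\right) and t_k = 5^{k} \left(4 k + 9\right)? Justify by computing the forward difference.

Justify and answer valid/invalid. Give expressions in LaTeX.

s_(k+1) = 5**(k + 1)*(k + 2)
s_(k+1) − s_k = 5**k*(4*k + 9)
(s_(k+1) − s_k) − t_k = 0

valid (s_(k+1) − s_k reduces to t_k)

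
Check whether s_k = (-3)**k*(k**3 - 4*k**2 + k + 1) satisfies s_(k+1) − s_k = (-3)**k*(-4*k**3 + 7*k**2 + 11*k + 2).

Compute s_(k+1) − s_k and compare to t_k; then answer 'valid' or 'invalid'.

valid (s_(k+1) − s_k reduces to t_k)

s_(k+1) = (-3)**(k + 1)*(k**3 - k**2 - 4*k - 1)
s_(k+1) − s_k = (-3)**k*(-4*k**3 + 7*k**2 + 11*k + 2)
(s_(k+1) − s_k) − t_k = 0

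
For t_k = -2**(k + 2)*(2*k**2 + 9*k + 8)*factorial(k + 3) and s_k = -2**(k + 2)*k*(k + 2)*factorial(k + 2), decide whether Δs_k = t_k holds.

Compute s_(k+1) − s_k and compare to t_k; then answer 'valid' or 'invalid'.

s_(k+1) = -2**(k + 3)*(k + 1)*(k + 3)*factorial(k + 3)
s_(k+1) − s_k = -2**(k + 2)*(2*k**3 + 13*k**2 + 28*k + 18)*factorial(k + 2)
(s_(k+1) − s_k) − t_k = 2**(k + 2)*(k + 2)*(2*k + 3)*factorial(k + 2)

Invalid: residual 2**(k + 2)*(k + 2)*(2*k + 3)*factorial(k + 2) ≠ 0.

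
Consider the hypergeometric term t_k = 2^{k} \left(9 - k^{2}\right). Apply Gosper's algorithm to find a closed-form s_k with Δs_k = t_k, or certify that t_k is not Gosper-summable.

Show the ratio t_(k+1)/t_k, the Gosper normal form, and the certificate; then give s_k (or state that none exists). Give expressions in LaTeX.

Step 1: r(k) = 2*((k + 1)**2 - 9)/(k**2 - 9).
Gosper form: A/B · C(k+1)/C(k) with A=2, B=1, C=k**2 - 9.
Solve (2)·f(k+1) − (1)·f(k) = k**2 - 9.
d = 2 from the (0,0,2) case.
Solving with deg f ≤ 2: f(k) = k**2 - 4*k - 3.
Get s_k = R·t_k = 2**k*(-k**2 + 4*k + 3) with R(k) = B(k−1)f(k)/C(k) = (k**2 - 4*k - 3)/((k - 3)*(k + 3)).
Verify: 2**k*(9 - k**2) matches t_k.

s_k = 2^{k} \left(- k^{2} + 4 k + 3\right)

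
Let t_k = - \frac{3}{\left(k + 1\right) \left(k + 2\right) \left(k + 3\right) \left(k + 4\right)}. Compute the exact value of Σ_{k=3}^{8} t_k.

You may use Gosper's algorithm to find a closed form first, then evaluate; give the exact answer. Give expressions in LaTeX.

Step 1: r(k) = (k + 1)/(k + 5).
Take A(k)=k + 1, B(k)=k + 5, C(k)=1.
Need (k + 1)·f(k+1) − (k + 4)·f(k) = 1.
d = 3 from the (1,1,0) case.
Match coefficients ⇒ f(k) = k*(k**2 + 6*k + 11)/18.
R(k) = B(k−1)·f(k)/C(k) = k*(k + 4)*(k**2 + 6*k + 11)/18; s_k = R·t_k = k*(-k**2 - 6*k - 11)/(6*(k + 1)*(k + 2)*(k + 3)).
s_(k+1) − s_k = -3/(k**4 + 10*k**3 + 35*k**2 + 50*k + 24) = t_k.
Σ_(k=3)^(8) t_k = s_(9) − s_(3) = -73/440 − (-19/120) = -1/132.

Σ = -1/132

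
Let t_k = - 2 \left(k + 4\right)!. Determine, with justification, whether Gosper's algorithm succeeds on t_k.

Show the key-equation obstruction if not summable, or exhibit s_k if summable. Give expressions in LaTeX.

No — negative degree bound, so no certificate f.

The ratio is k + 5.
A = k + 5, B = 1, C = 1.
f must satisfy (k + 5)·f(k+1) − (1)·f(k) = 1.
Degrees (1,0,0) ⇒ d ≤ -1.
d = -1 < 0 ⇒ no nonzero polynomial f; not summable.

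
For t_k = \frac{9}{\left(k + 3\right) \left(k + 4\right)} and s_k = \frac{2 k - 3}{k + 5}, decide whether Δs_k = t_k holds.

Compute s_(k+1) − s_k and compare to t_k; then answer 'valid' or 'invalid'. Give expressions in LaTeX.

s_(k+1) = (2*k - 1)/(k + 6)
s_(k+1) − s_k = 13/(k**2 + 11*k + 30)
(s_(k+1) − s_k) − t_k = 2*(2*k**2 - 4*k - 57)/(k**4 + 18*k**3 + 119*k**2 + 342*k + 360)

Invalid: residual \frac{2 \left(2 k^{2} - 4 k - 57\right)}{k^{4} + 18 k^{3} + 119 k^{2} + 342 k + 360} ≠ 0.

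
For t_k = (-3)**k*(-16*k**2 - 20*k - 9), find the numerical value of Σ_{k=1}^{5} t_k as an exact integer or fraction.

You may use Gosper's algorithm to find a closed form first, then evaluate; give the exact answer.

Σ = 100611

Ratio r(k) = 3*(-16*k**2 - 52*k - 45)/(16*k**2 + 20*k + 9).
A = -3, B = 1, C = k**2 + 5*k/4 + 9/16.
Set up (-3)·f(k+1) − (1)·f(k) − (k**2 + 5*k/4 + 9/16) = 0.
Bound: deg f ≤ 2.
Coefficient equations give f(k) = -k*(4*k - 1)/16.
R(k) = B(k−1)·f(k)/C(k) = -k*(4*k - 1)/(16*k**2 + 20*k + 9); s_k = R·t_k = (-3)**k*k*(4*k - 1).
s_(k+1) − s_k = (-3)**k*(-16*k**2 - 20*k - 9) = t_k.
Sum = s_(6) − s_(1); s_(6) = 100602, s_(1) = -9 ⇒ 100611.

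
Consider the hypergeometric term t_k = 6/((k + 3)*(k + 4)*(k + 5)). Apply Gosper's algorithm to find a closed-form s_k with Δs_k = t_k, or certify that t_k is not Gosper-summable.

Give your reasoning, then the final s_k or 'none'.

s_k = k*(k + 7)/(4*(k + 3)*(k + 4))

t_(k+1)/t_k = (k + 3)/(k + 6).
So A=k + 3 and B=k + 6, with C=1.
f must satisfy (k + 3)·f(k+1) − (k + 5)·f(k) = 1.
From deg A=1, deg B=1, deg C=0: d=2.
Coefficient equations give f(k) = k*(k + 7)/24.
So s_k = (B(k−1)f/C)·t_k = (k*(k + 5)*(k + 7)/24)·t_k = k*(k + 7)/(4*(k + 3)*(k + 4)).
Verify: 6/(k**3 + 12*k**2 + 47*k + 60) matches t_k.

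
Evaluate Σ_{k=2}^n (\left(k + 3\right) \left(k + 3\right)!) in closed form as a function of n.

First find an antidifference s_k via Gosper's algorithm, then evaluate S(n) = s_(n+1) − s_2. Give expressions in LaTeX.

S(n) = \left(n + 4\right)! - 120

Ratio r(k) = (k + 4)**2/(k + 3).
Factor: A=k + 4; B=1; C=k + 3.
Need (k + 4)·f(k+1) − (1)·f(k) = k + 3.
Bound: deg f ≤ 0.
Solving with deg f ≤ 0: f(k) = 1.
Get s_k = R·t_k = factorial(k + 3) with R(k) = B(k−1)f(k)/C(k) = 1/(k + 3).
Δs = (k + 3)*factorial(k + 3), as required.
s_(n+1) = factorial(n + 4) and s_(2) = 120, so S(n) = factorial(n + 4) - 120.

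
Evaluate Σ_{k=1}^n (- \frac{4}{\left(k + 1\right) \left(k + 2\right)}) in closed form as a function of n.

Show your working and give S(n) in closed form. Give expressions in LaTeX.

Compute t_(k+1)/t_k: get (k + 1)/(k + 3).
Factor: A=k + 1; B=k + 3; C=1.
Solve (k + 1)·f(k+1) − (k + 2)·f(k) = 1.
d = 1 from the (1,1,0) case.
Solve for f: f(k) = k (degree 1 ≤ 1).
So s_k = (B(k−1)f/C)·t_k = (k*(k + 2))·t_k = -4*k/(k + 1).
Verify: -4/(k**2 + 3*k + 2) matches t_k.
Σ_(k=1)^n t_k = s_(n+1) − s_(1) = (4*(-n - 1)/(n + 2)) − (-2), i.e. -2*n/(n + 2).

S(n) = - \frac{2 n}{n + 2}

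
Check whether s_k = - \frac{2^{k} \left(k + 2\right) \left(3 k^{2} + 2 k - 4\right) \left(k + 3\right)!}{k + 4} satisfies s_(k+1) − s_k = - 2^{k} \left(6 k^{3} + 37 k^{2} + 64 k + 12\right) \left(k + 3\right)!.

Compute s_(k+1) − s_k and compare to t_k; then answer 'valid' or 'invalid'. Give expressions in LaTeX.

Invalid: residual \frac{2^{k + 1} \left(6 k^{4} + 61 k^{3} + 209 k^{2} + 266 k + 52\right) \left(k + 3\right)!}{\left(k + 4\right) \left(k + 5\right)} ≠ 0.

s_(k+1) = -2**(k + 1)*(k + 3)*(3*k**2 + 8*k + 1)*factorial(k + 4)/(k + 5)
s_(k+1) − s_k = -2**k*(6*k**5 + 79*k**4 + 395*k**3 + 910*k**2 + 856*k + 136)*factorial(k + 3)/((k + 4)*(k + 5))
(s_(k+1) − s_k) − t_k = 2**(k + 1)*(6*k**4 + 61*k**3 + 209*k**2 + 266*k + 52)*factorial(k + 3)/((k + 4)*(k + 5))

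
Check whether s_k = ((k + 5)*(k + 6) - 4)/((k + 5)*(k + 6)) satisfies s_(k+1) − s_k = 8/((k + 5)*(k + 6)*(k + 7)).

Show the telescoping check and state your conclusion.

valid; difference matches t_k

s_(k+1) = ((k + 6)*(k + 7) - 4)/((k + 6)*(k + 7))
s_(k+1) − s_k = 8/(k**3 + 18*k**2 + 107*k + 210)
(s_(k+1) − s_k) − t_k = 0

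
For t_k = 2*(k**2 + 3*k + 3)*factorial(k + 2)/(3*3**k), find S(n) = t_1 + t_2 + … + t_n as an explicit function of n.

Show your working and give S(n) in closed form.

S(n) = -12 + 2*n*factorial(n + 3)/(3*3**n) + 2*factorial(n + 3)/3**n

Ratio r(k) = (k + 3)*(3*k + (k + 1)**2 + 6)/(3*(k**2 + 3*k + 3)).
A = k/3 + 1, B = 1, C = k**2 + 3*k + 3.
Solve (k/3 + 1)·f(k+1) − (1)·f(k) = k**2 + 3*k + 3.
Bound: deg f ≤ 1.
Match coefficients ⇒ f(k) = 3*(k + 2).
Certificate R = B(k−1)f/C = 3*(k + 2)/(k**2 + 3*k + 3) gives s_k = 2*(k + 2)*factorial(k + 2)/3**k.
Δs = 2*(k**2 + 3*k + 3)*factorial(k + 2)/(3*3**k), as required.
s_(n+1) = 2*3**(-n - 1)*(n + 3)*factorial(n + 3) and s_(1) = 12, so S(n) = -12 + 2*n*factorial(n + 3)/(3*3**n) + 2*factorial(n + 3)/3**n.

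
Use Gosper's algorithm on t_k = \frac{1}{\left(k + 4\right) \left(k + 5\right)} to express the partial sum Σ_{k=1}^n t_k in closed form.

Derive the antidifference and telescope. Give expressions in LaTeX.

S(n) = \frac{n}{5 \left(n + 5\right)}

Step 1: r(k) = (k + 4)/(k + 6).
Take A(k)=k + 4, B(k)=k + 6, C(k)=1.
Solve (k + 4)·f(k+1) − (k + 5)·f(k) = 1.
From deg A=1, deg B=1, deg C=0: d=1.
A polynomial solution: f(k) = k/4.
Get s_k = R·t_k = k/(4*(k + 4)) with R(k) = B(k−1)f(k)/C(k) = k*(k + 5)/4.
Δs = 1/(k**2 + 9*k + 20), as required.
s_(n+1) = (n + 1)/(4*(n + 5)) and s_(1) = 1/20, so S(n) = n/(5*(n + 5)).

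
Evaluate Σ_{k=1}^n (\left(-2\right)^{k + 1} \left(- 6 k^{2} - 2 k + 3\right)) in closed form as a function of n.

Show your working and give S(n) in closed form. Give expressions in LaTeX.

S(n) = 8 \left(-2\right)^{n} n^{2} + 8 \left(-2\right)^{n} n - 4 \left(-2\right)^{n} + 4

The ratio is 2*(-2*k - 6*(k + 1)**2 + 1)/(6*k**2 + 2*k - 3).
So A=-2 and B=1, with C=k**2 + k/3 - 1/2.
Need (-2)·f(k+1) − (1)·f(k) = k**2 + k/3 - 1/2.
d = 2 from the (0,0,2) case.
Match coefficients ⇒ f(k) = -(2*k**2 - 2*k - 1)/6.
Then R = B(k−1)f/C = -(2*k**2 - 2*k - 1)/(6*k**2 + 2*k - 3), so s_k = R(k)·t_k = (-2)**(k + 1)*(2*k**2 - 2*k - 1).
s_(k+1) − s_k = (-2)**(k + 1)*(-6*k**2 - 2*k + 3) = t_k.
Telescope: S(n) = s_(n+1) − s_(1) = (-2)**(n + 2)*(2*n**2 + 2*n - 1) − (-4) = 8*(-2)**n*n**2 + 8*(-2)**n*n - 4*(-2)**n + 4.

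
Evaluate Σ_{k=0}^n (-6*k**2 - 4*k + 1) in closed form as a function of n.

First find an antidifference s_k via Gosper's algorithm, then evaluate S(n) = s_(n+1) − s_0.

Ratio r(k) = (6*k**2 + 16*k + 9)/(6*k**2 + 4*k - 1).
So A=1 and B=1, with C=k**2 + 2*k/3 - 1/6.
Key eq: (1)·f(k+1) = (1)·f(k) + (k**2 + 2*k/3 - 1/6).
Bound: deg f ≤ 3.
Match coefficients ⇒ f(k) = k*(2*k**2 - k - 2)/6.
Then R = B(k−1)f/C = k*(2*k**2 - k - 2)/(6*k**2 + 4*k - 1), so s_k = R(k)·t_k = k*(-2*k**2 + k + 2).
Verify: -6*k**2 - 4*k + 1 matches t_k.
s_(n+1) = -2*n**3 - 5*n**2 - 2*n + 1 and s_(0) = 0, so S(n) = -2*n**3 - 5*n**2 - 2*n + 1.

S(n) = -2*n**3 - 5*n**2 - 2*n + 1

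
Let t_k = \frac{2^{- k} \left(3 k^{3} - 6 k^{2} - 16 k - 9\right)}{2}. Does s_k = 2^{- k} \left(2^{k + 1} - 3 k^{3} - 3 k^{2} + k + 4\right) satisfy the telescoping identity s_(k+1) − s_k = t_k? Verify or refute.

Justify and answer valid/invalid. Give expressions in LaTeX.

valid; difference matches t_k

s_(k+1) = (4*2**k - 3*k**3 - 12*k**2 - 14*k - 1)/(2*2**k)
s_(k+1) − s_k = (3*k**3 - 6*k**2 - 16*k - 9)/(2*2**k)
(s_(k+1) − s_k) − t_k = 0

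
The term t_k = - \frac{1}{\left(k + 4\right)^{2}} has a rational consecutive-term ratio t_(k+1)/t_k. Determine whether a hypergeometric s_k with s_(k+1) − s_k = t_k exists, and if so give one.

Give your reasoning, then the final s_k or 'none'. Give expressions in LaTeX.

Ratio r(k) = (k + 4)**2/(k + 5)**2.
Take A(k)=k**2 + 8*k + 16, B(k)=k**2 + 10*k + 25, C(k)=1.
Set up (k**2 + 8*k + 16)·f(k+1) − (k**2 + 8*k + 16)·f(k) − (1) = 0.
Bound: deg f ≤ 0.
Put f(k) = c0: A·f(k+1) − B(k−1)·f(k) − C = -1; need -1 = 0 — inconsistent ⇒ no f, not summable.

none (Gosper's algorithm certifies no s_k)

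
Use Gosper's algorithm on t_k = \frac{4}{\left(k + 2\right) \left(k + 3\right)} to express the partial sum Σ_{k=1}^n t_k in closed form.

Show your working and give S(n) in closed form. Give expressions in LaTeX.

r(k) = (k + 2)/(k + 4) after simplifying.
Factor: A=k + 2; B=k + 4; C=1.
Set up (k + 2)·f(k+1) − (k + 3)·f(k) − (1) = 0.
Bound: deg f ≤ 1.
Match coefficients ⇒ f(k) = k/2.
Then R = B(k−1)f/C = k*(k + 3)/2, so s_k = R(k)·t_k = 2*k/(k + 2).
Verify: 4/(k**2 + 5*k + 6) matches t_k.
Σ_(k=1)^n t_k = s_(n+1) − s_(1) = (2*(n + 1)/(n + 3)) − (2/3), i.e. 4*n/(3*(n + 3)).

S(n) = \frac{4 n}{3 \left(n + 3\right)}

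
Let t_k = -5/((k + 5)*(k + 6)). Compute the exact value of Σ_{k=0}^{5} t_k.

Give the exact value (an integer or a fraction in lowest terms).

Σ = -6/11

Step 1: r(k) = (k + 5)/(k + 7).
So A=k + 5 and B=k + 7, with C=1.
Solve (k + 5)·f(k+1) − (k + 6)·f(k) = 1.
d = 1 from the (1,1,0) case.
Coefficient equations give f(k) = k/5.
Certificate R = B(k−1)f/C = k*(k + 6)/5 gives s_k = -k/(k + 5).
Check: Δs_k = -5/(k**2 + 11*k + 30). ✓
Evaluate s at k=6 and k=0: -6/11 and 0; difference -6/11.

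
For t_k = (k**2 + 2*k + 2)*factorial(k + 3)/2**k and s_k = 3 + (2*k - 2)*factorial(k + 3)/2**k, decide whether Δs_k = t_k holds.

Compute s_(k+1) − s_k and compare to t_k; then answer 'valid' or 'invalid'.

Valid — Δs_k = t_k.

s_(k+1) = 2*2**(-k - 1)*k*factorial(k + 4) + 3
s_(k+1) − s_k = (k**2 + 2*k + 2)*factorial(k + 3)/2**k
(s_(k+1) − s_k) − t_k = 0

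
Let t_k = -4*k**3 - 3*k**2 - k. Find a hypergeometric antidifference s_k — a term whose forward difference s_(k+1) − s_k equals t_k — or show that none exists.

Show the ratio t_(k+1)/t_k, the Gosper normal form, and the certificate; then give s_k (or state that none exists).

t_(k+1)/t_k = (4*k**3 + 15*k**2 + 19*k + 8)/(k*(4*k**2 + 3*k + 1)).
So A=1 and B=1, with C=k**3 + 3*k**2/4 + k/4.
Need (1)·f(k+1) − (1)·f(k) = k**3 + 3*k**2/4 + k/4.
deg f ≤ 4 (via 0,0,3).
Coefficient equations give f(k) = k**3*(k - 1)/4.
Get s_k = R·t_k = k**3*(1 - k) with R(k) = B(k−1)f(k)/C(k) = k**2*(k - 1)/(4*k**2 + 3*k + 1).
s_(k+1) − s_k = k*(k**2*(k - 1) - (k + 1)**3) = t_k.

s_k = k**3*(1 - k)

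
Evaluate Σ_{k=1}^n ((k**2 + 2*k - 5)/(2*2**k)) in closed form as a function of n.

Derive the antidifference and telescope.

S(n) = 2**(-n - 1)*(5*2**n - n**2 - 6*n - 5)

The ratio is (k**2 + 4*k - 2)/(2*(k**2 + 2*k - 5)).
Normal form (A,B,C) = (1/2, 1, k**2 + 2*k - 5).
Solve (1/2)·f(k+1) − (1)·f(k) = k**2 + 2*k - 5.
From deg A=0, deg B=0, deg C=2: d=2.
Solve for f: f(k) = -2*k*(k + 4) (degree 2 ≤ 2).
So s_k = (B(k−1)f/C)·t_k = (-2*k*(k + 4)/(k**2 + 2*k - 5))·t_k = k*(-k - 4)/2**k.
Check: Δs_k = (k**2 + 2*k - 5)/(2*2**k). ✓
Evaluate: s_(n+1) = 2**(-n - 1)*(-n**2 - 6*n - 5); subtract s_(1) = -5/2 ⇒ S(n) = 2**(-n - 1)*(5*2**n - n**2 - 6*n - 5).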